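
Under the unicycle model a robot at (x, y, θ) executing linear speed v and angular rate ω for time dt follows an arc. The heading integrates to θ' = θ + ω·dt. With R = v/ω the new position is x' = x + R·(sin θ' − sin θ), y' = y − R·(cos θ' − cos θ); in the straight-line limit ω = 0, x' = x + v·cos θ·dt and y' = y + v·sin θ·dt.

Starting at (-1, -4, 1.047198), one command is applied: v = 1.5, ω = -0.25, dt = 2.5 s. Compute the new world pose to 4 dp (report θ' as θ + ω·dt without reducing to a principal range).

(1.7376, -1.5269, 0.4222)

θ' = 1.0472 + -0.25·2.5 = 0.4222
R = v/ω = 1.5/-0.25 = -6.0000
x' = -1 + -6.0000·(sin 0.4222 − sin 1.0472) = 1.7376
y' = -4 − -6.0000·(cos 0.4222 − cos 1.0472) = -1.5269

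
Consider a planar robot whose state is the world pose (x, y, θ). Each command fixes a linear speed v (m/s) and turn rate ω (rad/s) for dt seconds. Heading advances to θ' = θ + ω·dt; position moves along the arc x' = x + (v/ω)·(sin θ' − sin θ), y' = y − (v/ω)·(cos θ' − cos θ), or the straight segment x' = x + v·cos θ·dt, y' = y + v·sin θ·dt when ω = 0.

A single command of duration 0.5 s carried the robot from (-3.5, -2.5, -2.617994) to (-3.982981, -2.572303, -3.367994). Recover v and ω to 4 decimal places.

v = 1.0000, ω = -1.5000

Δθ = -3.367994 − -2.617994 = -0.750000
ω = Δθ/dt = -0.750000/0.5 = -1.5000
R = Δx/(sin θ' − sin θ) = -0.6667
v = R·ω = -0.6667·-1.5000 = 1.0000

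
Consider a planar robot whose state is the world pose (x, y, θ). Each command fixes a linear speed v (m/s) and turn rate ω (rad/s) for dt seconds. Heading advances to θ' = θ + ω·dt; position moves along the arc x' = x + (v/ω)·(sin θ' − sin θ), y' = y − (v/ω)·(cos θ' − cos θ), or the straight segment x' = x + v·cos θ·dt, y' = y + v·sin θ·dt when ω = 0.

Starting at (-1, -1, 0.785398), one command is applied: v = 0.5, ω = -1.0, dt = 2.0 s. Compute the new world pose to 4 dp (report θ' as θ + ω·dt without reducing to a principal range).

(-0.1778, -1.1792, -1.2146)

θ' = 0.7854 + -1.0·2.0 = -1.2146
R = v/ω = 0.5/-1.0 = -0.5000
x' = -1 + -0.5000·(sin -1.2146 − sin 0.7854) = -0.1778
y' = -1 − -0.5000·(cos -1.2146 − cos 0.7854) = -1.1792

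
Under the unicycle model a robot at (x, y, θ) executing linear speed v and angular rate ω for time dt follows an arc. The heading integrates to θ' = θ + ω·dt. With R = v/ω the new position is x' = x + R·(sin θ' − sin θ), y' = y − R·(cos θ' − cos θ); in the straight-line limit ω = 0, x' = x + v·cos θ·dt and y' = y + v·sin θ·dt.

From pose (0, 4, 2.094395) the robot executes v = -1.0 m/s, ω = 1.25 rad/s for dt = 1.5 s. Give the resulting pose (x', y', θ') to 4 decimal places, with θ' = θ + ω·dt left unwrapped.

(1.2820, 3.8588, 3.9694)

θ' = 2.0944 + 1.25·1.5 = 3.9694
R = v/ω = -1.0/1.25 = -0.8000
x' = 0 + -0.8000·(sin 3.9694 − sin 2.0944) = 1.2820
y' = 4 − -0.8000·(cos 3.9694 − cos 2.0944) = 3.8588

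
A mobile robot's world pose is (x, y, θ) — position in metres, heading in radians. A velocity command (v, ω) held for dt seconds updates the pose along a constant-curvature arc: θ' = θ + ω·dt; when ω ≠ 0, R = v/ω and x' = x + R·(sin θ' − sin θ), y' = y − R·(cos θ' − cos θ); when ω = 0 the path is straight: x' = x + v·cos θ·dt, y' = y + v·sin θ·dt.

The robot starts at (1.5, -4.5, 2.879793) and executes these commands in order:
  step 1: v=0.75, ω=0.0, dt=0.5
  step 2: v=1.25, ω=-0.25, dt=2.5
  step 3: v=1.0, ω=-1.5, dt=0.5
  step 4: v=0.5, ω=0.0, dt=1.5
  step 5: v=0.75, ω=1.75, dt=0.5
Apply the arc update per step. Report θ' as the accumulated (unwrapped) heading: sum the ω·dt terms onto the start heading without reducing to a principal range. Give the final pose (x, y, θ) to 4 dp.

(-1.6743, -1.1808, 2.3798)

step 1: θ'=2.8798 (straight) → pose (1.1378, -4.4029, 2.8798)
step 2: θ'=2.2548 (R=-5.0000) → pose (-1.4434, -2.7328, 2.2548)
step 3: θ'=1.5048 (R=-0.6667) → pose (-1.5919, -2.2676, 1.5048)
step 4: θ'=1.5048 (straight) → pose (-1.5424, -1.5192, 1.5048)
step 5: θ'=2.3798 (R=0.4286) → pose (-1.6743, -1.1808, 2.3798)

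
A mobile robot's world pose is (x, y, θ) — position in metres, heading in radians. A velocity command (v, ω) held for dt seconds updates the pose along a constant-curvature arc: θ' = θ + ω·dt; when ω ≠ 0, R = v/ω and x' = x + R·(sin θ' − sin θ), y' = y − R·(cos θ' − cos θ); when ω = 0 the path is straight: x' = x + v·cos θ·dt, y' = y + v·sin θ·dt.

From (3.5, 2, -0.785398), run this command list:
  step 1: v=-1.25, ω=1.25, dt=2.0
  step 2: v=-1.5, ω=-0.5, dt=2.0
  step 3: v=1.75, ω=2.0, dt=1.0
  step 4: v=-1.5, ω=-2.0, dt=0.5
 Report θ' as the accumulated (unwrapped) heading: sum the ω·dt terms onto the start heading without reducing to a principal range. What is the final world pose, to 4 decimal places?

(1.0208, -0.6642, 1.7146)

step 1: θ'=1.7146 (R=-1.0000) → pose (1.8032, 1.1496, 1.7146)
step 2: θ'=0.7146 (R=3.0000) → pose (0.8001, -1.5464, 0.7146)
step 3: θ'=2.7146 (R=0.8750) → pose (0.5891, -0.0890, 2.7146)
step 4: θ'=1.7146 (R=0.7500) → pose (1.0208, -0.6642, 1.7146)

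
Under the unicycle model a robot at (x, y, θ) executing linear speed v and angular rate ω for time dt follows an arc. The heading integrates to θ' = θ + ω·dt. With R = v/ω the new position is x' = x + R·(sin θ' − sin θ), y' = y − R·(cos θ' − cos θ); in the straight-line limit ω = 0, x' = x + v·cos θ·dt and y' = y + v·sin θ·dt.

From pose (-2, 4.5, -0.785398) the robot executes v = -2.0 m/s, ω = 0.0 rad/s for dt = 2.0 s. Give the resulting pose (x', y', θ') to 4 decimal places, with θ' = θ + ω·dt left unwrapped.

(-4.8284, 7.3284, -0.7854)

θ' = -0.7854 + 0.0·2.0 = -0.7854
ω = 0 → straight: x' = -2 + -2.0·cos(-0.7854)·2.0 = -4.8284
y' = 4.5 + -2.0·sin(-0.7854)·2.0 = 7.3284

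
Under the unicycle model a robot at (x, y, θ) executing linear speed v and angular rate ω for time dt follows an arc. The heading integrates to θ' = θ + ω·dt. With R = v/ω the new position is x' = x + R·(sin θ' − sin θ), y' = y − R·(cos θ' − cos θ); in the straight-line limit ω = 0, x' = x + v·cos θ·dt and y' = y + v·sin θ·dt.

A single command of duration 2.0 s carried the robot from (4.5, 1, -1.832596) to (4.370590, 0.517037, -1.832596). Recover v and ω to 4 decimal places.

v = 0.2500, ω = 0.0000

Δθ = -1.832596 − -1.832596 = 0.000000
ω = Δθ/dt = 0.000000/2.0 = 0.0000
ω = 0 → v = (Δx·cos θ + Δy·sin θ)/dt = 0.2500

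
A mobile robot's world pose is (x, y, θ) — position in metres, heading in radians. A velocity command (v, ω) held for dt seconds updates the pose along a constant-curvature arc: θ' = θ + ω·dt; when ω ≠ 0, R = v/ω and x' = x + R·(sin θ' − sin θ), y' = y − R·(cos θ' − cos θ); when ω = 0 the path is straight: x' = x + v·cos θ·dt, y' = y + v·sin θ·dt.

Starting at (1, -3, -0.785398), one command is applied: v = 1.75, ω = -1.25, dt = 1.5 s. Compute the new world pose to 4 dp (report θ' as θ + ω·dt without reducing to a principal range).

(0.6580, -5.2310, -2.6604)

θ' = -0.7854 + -1.25·1.5 = -2.6604
R = v/ω = 1.75/-1.25 = -1.4000
x' = 1 + -1.4000·(sin -2.6604 − sin -0.7854) = 0.6580
y' = -3 − -1.4000·(cos -2.6604 − cos -0.7854) = -5.2310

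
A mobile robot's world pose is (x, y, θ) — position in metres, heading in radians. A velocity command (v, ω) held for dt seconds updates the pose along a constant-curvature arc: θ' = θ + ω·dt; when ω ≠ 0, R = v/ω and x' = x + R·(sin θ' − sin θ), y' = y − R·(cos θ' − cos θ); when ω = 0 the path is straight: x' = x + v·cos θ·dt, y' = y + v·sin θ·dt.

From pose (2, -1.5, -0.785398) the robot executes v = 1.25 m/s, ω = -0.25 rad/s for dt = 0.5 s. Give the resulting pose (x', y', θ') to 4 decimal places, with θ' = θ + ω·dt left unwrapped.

(2.4132, -1.9684, -0.9104)

θ' = -0.7854 + -0.25·0.5 = -0.9104
R = v/ω = 1.25/-0.25 = -5.0000
x' = 2 + -5.0000·(sin -0.9104 − sin -0.7854) = 2.4132
y' = -1.5 − -5.0000·(cos -0.9104 − cos -0.7854) = -1.9684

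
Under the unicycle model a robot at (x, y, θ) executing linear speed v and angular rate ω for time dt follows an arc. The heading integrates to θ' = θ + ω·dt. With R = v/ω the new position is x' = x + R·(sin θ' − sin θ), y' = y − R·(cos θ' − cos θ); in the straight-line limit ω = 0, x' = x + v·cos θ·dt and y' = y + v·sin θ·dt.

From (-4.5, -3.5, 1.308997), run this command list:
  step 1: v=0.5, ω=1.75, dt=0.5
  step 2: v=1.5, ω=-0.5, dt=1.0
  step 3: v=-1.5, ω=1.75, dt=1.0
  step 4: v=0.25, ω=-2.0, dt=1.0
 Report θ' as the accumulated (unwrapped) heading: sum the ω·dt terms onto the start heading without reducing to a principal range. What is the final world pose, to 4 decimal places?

(-4.1308, -2.4612, 1.4340)

step 1: θ'=2.1840 (R=0.2857) → pose (-4.5423, -3.2616, 2.1840)
step 2: θ'=1.6840 (R=-3.0000) → pose (-5.0697, -1.8740, 1.6840)
step 3: θ'=3.4340 (R=-0.8571) → pose (-3.9710, -2.5980, 3.4340)
step 4: θ'=1.4340 (R=-0.1250) → pose (-4.1308, -2.4612, 1.4340)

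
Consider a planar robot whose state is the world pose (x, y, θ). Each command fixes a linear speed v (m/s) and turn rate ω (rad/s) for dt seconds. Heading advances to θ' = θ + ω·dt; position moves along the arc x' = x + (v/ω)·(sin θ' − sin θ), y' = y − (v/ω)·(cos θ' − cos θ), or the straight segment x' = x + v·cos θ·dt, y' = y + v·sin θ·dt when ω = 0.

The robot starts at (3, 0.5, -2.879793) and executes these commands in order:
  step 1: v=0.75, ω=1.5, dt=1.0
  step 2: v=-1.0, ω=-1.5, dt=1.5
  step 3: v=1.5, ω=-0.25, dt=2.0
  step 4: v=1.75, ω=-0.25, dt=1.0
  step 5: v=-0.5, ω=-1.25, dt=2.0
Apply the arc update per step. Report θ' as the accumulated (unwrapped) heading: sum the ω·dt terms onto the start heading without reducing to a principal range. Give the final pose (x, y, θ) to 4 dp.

step 1: θ'=-1.3798 (R=0.5000) → pose (2.6385, -0.0779, -1.3798)
step 2: θ'=-3.6298 (R=0.6667) → pose (3.6057, 0.6375, -3.6298)
step 3: θ'=-4.1298 (R=-6.0000) → pose (1.4097, 2.6354, -4.1298)
step 4: θ'=-4.3798 (R=-7.0000) → pose (0.6386, 4.2012, -4.3798)
step 5: θ'=-6.8798 (R=0.4000) → pose (0.0358, 3.7397, -6.8798)

(0.0358, 3.7397, -6.8798)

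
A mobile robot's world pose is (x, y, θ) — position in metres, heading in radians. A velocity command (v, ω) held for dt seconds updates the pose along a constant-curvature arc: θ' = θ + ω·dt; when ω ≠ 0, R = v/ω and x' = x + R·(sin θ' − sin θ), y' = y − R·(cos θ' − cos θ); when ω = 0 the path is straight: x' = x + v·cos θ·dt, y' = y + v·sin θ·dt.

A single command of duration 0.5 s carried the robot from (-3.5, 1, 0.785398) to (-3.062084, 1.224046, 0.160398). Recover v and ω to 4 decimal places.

v = 1.0000, ω = -1.2500

Δθ = 0.160398 − 0.785398 = -0.625000
ω = Δθ/dt = -0.625000/0.5 = -1.2500
R = Δx/(sin θ' − sin θ) = -0.8000
v = R·ω = -0.8000·-1.2500 = 1.0000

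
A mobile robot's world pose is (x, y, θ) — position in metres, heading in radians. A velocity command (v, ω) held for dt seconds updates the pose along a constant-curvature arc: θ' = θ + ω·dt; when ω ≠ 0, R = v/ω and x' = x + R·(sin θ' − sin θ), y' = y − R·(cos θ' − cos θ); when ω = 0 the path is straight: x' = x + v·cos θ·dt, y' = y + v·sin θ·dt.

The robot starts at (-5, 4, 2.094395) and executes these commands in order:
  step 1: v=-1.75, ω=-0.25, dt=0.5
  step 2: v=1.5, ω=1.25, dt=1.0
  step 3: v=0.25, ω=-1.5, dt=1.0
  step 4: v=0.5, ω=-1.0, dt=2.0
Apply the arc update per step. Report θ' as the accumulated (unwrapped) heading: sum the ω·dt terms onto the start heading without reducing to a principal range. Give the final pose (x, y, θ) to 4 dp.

step 1: θ'=1.9694 (R=7.0000) → pose (-4.6109, 3.2169, 1.9694)
step 2: θ'=3.2194 (R=1.2000) → pose (-5.8101, 3.9475, 3.2194)
step 3: θ'=1.7194 (R=-0.1667) → pose (-5.9879, 4.0890, 1.7194)
step 4: θ'=-0.2806 (R=-0.5000) → pose (-5.3550, 4.6435, -0.2806)

(-5.3550, 4.6435, -0.2806)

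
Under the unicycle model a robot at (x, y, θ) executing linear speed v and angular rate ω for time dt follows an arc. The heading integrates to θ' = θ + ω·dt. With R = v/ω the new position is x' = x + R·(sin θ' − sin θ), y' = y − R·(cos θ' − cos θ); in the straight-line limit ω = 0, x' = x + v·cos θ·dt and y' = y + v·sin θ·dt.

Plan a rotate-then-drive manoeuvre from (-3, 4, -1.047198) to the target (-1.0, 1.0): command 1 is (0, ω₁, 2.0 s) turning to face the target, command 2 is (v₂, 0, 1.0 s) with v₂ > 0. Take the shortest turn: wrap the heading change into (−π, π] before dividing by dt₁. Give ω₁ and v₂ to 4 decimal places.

ω₁ = 0.0322, v₂ = 3.6056

heading to target = atan2(1−4, -1−-3) = -0.9828
Δθ = wrap(-0.9828 − -1.0472) = 0.0644; ω₁ = Δθ/dt₁ = 0.0322
distance = √((-1−-3)² + (1−4)²) = 3.6056; v₂ = distance/dt₂ = 3.6056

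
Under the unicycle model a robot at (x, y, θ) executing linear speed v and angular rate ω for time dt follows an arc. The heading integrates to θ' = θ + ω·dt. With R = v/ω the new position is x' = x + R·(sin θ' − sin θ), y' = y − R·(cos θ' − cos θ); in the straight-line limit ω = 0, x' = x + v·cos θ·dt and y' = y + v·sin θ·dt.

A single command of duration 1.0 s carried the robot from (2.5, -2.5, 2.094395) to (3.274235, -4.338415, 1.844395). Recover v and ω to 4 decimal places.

Δθ = 1.844395 − 2.094395 = -0.250000
ω = Δθ/dt = -0.250000/1.0 = -0.2500
R = −Δy/(cos θ' − cos θ) = 8.0000
v = R·ω = 8.0000·-0.2500 = -2.0000

v = -2.0000, ω = -0.2500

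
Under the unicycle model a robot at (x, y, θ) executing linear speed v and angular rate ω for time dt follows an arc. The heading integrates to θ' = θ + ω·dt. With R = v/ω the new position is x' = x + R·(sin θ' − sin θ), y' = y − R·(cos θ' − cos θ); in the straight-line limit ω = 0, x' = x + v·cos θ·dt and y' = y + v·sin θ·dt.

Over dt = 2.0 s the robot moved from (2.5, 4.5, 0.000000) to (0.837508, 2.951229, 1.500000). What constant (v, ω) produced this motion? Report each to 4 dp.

Δθ = 1.500000 − 0.000000 = 1.500000
ω = Δθ/dt = 1.500000/2.0 = 0.7500
R = Δx/(sin θ' − sin θ) = -1.6667
v = R·ω = -1.6667·0.7500 = -1.2500

v = -1.2500, ω = 0.7500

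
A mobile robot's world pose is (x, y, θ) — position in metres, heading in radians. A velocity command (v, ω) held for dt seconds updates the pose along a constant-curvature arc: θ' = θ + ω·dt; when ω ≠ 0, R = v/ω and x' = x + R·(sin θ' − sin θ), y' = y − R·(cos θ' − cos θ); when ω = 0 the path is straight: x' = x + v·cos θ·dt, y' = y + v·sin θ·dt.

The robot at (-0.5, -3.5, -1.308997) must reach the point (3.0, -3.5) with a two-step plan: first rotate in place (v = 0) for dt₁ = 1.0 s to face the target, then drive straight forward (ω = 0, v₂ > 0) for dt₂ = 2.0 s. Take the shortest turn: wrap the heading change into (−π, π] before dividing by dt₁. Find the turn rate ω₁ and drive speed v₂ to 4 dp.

heading to target = atan2(-3.5−-3.5, 3−-0.5) = 0.0000
Δθ = wrap(0.0000 − -1.3090) = 1.3090; ω₁ = Δθ/dt₁ = 1.3090
distance = √((3−-0.5)² + (-3.5−-3.5)²) = 3.5000; v₂ = distance/dt₂ = 1.7500

ω₁ = 1.3090, v₂ = 1.7500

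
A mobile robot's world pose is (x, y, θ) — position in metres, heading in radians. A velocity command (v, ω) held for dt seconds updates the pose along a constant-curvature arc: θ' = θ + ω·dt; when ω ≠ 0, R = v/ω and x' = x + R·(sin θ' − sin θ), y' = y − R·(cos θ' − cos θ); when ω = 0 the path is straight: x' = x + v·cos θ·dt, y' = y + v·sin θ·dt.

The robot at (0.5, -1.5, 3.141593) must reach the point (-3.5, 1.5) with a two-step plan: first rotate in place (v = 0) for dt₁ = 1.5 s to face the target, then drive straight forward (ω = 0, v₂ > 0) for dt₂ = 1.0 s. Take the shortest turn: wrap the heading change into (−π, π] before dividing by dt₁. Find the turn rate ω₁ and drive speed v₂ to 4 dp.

ω₁ = -0.4290, v₂ = 5.0000

heading to target = atan2(1.5−-1.5, -3.5−0.5) = 2.4981
Δθ = wrap(2.4981 − 3.1416) = -0.6435; ω₁ = Δθ/dt₁ = -0.4290
distance = √((-3.5−0.5)² + (1.5−-1.5)²) = 5.0000; v₂ = distance/dt₂ = 5.0000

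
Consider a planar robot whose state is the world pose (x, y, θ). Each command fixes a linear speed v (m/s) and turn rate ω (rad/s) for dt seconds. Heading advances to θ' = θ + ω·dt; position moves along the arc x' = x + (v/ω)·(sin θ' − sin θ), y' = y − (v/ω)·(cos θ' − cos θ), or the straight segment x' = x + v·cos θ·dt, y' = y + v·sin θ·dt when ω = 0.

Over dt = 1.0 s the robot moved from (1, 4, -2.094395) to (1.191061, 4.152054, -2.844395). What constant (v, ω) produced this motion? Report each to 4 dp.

Δθ = -2.844395 − -2.094395 = -0.750000
ω = Δθ/dt = -0.750000/1.0 = -0.7500
R = Δx/(sin θ' − sin θ) = 0.3333
v = R·ω = 0.3333·-0.7500 = -0.2500

v = -0.2500, ω = -0.7500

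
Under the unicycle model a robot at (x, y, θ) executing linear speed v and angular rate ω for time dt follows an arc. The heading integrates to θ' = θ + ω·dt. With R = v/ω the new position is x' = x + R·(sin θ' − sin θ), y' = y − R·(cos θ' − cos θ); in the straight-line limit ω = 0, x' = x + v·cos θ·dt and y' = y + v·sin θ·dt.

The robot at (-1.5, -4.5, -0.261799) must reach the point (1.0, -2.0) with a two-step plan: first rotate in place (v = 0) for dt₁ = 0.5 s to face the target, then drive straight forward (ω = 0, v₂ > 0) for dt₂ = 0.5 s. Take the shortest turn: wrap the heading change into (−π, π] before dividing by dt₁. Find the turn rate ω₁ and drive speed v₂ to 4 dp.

ω₁ = 2.0944, v₂ = 7.0711

heading to target = atan2(-2−-4.5, 1−-1.5) = 0.7854
Δθ = wrap(0.7854 − -0.2618) = 1.0472; ω₁ = Δθ/dt₁ = 2.0944
distance = √((1−-1.5)² + (-2−-4.5)²) = 3.5355; v₂ = distance/dt₂ = 7.0711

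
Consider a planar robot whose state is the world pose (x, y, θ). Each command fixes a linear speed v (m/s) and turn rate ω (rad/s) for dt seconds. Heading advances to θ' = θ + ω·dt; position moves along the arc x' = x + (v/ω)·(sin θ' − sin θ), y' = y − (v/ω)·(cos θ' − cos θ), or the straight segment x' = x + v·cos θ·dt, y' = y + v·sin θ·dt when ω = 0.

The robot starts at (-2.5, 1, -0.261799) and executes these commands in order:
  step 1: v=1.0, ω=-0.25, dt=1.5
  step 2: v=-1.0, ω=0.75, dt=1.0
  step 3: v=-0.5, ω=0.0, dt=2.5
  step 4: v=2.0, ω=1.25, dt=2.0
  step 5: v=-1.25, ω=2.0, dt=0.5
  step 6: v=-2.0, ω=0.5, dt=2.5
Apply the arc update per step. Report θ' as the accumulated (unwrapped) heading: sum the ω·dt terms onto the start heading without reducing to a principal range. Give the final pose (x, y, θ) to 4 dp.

step 1: θ'=-0.6368 (R=-4.0000) → pose (-1.1568, 0.3523, -0.6368)
step 2: θ'=0.1132 (R=-1.3333) → pose (-2.1002, 0.6051, 0.1132)
step 3: θ'=0.1132 (straight) → pose (-3.3422, 0.4639, 0.1132)
step 4: θ'=2.6132 (R=1.6000) → pose (-2.7163, 3.4355, 2.6132)
step 5: θ'=3.6132 (R=-0.6250) → pose (-2.1173, 3.4184, 3.6132)
step 6: θ'=4.8632 (R=-4.0000) → pose (0.0200, 7.5828, 4.8632)

(0.0200, 7.5828, 4.8632)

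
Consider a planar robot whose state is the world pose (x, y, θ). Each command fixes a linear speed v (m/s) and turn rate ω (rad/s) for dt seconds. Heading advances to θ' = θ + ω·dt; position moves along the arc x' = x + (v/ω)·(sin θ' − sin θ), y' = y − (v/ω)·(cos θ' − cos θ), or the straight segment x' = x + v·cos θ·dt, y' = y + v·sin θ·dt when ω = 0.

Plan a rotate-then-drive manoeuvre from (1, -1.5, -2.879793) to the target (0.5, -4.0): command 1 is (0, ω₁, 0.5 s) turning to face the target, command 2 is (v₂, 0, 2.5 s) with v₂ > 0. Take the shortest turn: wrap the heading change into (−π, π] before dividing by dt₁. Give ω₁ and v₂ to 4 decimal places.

ω₁ = 2.2232, v₂ = 1.0198

heading to target = atan2(-4−-1.5, 0.5−1) = -1.7682
Δθ = wrap(-1.7682 − -2.8798) = 1.1116; ω₁ = Δθ/dt₁ = 2.2232
distance = √((0.5−1)² + (-4−-1.5)²) = 2.5495; v₂ = distance/dt₂ = 1.0198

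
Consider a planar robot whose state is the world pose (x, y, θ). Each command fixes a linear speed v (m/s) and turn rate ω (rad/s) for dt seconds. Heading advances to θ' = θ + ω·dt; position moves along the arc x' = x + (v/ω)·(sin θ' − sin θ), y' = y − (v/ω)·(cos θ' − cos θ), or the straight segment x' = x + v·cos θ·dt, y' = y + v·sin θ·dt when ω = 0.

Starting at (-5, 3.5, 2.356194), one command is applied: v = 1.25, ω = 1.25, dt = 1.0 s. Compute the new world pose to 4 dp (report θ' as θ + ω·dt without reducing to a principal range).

(-6.1552, 3.6869, 3.6062)

θ' = 2.3562 + 1.25·1.0 = 3.6062
R = v/ω = 1.25/1.25 = 1.0000
x' = -5 + 1.0000·(sin 3.6062 − sin 2.3562) = -6.1552
y' = 3.5 − 1.0000·(cos 3.6062 − cos 2.3562) = 3.6869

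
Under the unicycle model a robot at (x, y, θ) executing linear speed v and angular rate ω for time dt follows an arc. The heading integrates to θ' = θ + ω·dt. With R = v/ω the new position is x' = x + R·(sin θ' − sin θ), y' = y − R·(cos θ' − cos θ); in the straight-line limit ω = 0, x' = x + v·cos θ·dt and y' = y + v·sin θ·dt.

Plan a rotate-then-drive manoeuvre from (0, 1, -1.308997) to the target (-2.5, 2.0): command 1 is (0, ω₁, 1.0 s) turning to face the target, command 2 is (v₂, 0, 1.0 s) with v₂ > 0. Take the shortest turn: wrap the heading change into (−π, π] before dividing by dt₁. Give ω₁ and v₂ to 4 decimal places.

heading to target = atan2(2−1, -2.5−0) = 2.7611
Δθ = wrap(2.7611 − -1.3090) = -2.2131; ω₁ = Δθ/dt₁ = -2.2131
distance = √((-2.5−0)² + (2−1)²) = 2.6926; v₂ = distance/dt₂ = 2.6926

ω₁ = -2.2131, v₂ = 2.6926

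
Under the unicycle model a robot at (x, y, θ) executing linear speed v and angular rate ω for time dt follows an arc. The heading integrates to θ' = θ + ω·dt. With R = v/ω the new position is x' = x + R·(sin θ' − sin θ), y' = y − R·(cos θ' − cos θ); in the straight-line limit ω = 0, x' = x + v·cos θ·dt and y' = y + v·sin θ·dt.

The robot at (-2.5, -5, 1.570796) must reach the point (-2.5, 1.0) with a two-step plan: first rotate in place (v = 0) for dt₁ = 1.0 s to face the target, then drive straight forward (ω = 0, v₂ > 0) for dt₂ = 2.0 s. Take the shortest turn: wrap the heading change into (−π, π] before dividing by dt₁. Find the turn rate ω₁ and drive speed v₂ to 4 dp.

heading to target = atan2(1−-5, -2.5−-2.5) = 1.5708
Δθ = wrap(1.5708 − 1.5708) = 0.0000; ω₁ = Δθ/dt₁ = 0.0000
distance = √((-2.5−-2.5)² + (1−-5)²) = 6.0000; v₂ = distance/dt₂ = 3.0000

ω₁ = 0.0000, v₂ = 3.0000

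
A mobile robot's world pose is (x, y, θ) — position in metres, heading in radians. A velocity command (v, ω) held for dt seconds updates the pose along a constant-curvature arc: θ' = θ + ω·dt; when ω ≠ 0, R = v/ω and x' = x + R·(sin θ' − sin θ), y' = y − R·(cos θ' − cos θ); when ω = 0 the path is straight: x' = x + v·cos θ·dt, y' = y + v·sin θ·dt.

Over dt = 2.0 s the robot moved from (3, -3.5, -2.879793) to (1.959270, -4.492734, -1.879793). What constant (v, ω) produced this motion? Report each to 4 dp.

v = 0.7500, ω = 0.5000

Δθ = -1.879793 − -2.879793 = 1.000000
ω = Δθ/dt = 1.000000/2.0 = 0.5000
R = Δx/(sin θ' − sin θ) = 1.5000
v = R·ω = 1.5000·0.5000 = 0.7500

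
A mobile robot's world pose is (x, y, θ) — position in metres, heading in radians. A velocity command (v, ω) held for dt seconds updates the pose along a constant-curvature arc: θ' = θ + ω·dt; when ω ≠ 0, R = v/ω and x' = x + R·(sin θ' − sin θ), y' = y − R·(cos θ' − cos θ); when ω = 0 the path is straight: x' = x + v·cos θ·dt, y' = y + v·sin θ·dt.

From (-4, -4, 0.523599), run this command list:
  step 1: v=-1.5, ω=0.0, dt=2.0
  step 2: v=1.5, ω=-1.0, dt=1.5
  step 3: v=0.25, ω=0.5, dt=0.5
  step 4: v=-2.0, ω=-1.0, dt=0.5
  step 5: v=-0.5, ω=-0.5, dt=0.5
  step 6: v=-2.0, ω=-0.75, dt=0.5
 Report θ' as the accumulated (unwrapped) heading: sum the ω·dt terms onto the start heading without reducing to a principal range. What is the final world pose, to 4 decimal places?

step 1: θ'=0.5236 (straight) → pose (-6.5981, -5.5000, 0.5236)
step 2: θ'=-0.9764 (R=-1.5000) → pose (-4.6053, -5.9590, -0.9764)
step 3: θ'=-0.7264 (R=0.5000) → pose (-4.5232, -6.0528, -0.7264)
step 4: θ'=-1.2264 (R=2.0000) → pose (-5.0774, -5.2329, -1.2264)
step 5: θ'=-1.4764 (R=1.0000) → pose (-5.1317, -4.9896, -1.4764)
step 6: θ'=-1.8514 (R=2.6667) → pose (-5.0392, -3.9997, -1.8514)

(-5.0392, -3.9997, -1.8514)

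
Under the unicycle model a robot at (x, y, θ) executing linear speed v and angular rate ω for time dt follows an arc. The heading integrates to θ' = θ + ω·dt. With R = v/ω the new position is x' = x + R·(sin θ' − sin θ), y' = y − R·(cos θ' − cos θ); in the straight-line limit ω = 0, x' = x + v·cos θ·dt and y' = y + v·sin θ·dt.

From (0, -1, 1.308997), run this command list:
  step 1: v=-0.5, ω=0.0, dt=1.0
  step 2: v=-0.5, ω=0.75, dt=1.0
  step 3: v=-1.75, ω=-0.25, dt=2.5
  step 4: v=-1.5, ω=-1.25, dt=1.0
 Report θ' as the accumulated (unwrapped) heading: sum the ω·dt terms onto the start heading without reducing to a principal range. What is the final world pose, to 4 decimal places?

(-0.2911, -7.2222, 0.1840)

step 1: θ'=1.3090 (straight) → pose (-0.1294, -1.4830, 1.3090)
step 2: θ'=2.0590 (R=-0.6667) → pose (-0.0742, -1.9682, 2.0590)
step 3: θ'=1.4340 (R=7.0000) → pose (0.6781, -6.2061, 1.4340)
step 4: θ'=0.1840 (R=1.2000) → pose (-0.2911, -7.2222, 0.1840)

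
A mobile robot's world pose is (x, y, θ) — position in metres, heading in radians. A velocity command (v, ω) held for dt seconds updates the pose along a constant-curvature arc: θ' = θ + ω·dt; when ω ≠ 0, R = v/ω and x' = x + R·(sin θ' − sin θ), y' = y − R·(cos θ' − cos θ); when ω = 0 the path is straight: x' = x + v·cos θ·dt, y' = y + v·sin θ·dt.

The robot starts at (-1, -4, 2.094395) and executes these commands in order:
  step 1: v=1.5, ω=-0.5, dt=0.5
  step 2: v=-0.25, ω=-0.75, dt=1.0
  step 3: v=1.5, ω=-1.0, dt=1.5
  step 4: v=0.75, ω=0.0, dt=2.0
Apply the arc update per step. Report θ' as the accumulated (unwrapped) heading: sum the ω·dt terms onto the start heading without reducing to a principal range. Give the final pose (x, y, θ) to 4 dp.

(1.9881, -3.4550, -0.4056)

step 1: θ'=1.8444 (R=-3.0000) → pose (-1.2903, -3.3106, 1.8444)
step 2: θ'=1.0944 (R=0.3333) → pose (-1.3151, -3.5535, 1.0944)
step 3: θ'=-0.4056 (R=-1.5000) → pose (0.6098, -2.8631, -0.4056)
step 4: θ'=-0.4056 (straight) → pose (1.9881, -3.4550, -0.4056)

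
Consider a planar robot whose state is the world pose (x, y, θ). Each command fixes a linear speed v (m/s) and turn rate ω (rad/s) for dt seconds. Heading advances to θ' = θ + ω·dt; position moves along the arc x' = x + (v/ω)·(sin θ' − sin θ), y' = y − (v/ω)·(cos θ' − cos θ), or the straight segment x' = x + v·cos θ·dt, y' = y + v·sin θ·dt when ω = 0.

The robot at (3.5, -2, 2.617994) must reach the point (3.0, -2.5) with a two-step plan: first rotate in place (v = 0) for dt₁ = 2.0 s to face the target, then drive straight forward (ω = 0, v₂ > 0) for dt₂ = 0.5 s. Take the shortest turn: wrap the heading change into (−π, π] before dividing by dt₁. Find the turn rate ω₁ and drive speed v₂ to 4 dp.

heading to target = atan2(-2.5−-2, 3−3.5) = -2.3562
Δθ = wrap(-2.3562 − 2.6180) = 1.3090; ω₁ = Δθ/dt₁ = 0.6545
distance = √((3−3.5)² + (-2.5−-2)²) = 0.7071; v₂ = distance/dt₂ = 1.4142

ω₁ = 0.6545, v₂ = 1.4142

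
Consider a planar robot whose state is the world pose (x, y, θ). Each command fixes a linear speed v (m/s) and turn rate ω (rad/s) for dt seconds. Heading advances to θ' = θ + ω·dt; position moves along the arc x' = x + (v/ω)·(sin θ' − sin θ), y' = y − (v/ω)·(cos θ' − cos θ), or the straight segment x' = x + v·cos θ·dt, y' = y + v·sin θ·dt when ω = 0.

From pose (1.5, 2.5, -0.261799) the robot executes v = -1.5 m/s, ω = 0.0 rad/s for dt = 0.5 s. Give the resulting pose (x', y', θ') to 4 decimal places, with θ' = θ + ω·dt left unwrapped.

θ' = -0.2618 + 0.0·0.5 = -0.2618
ω = 0 → straight: x' = 1.5 + -1.5·cos(-0.2618)·0.5 = 0.7756
y' = 2.5 + -1.5·sin(-0.2618)·0.5 = 2.6941

(0.7756, 2.6941, -0.2618)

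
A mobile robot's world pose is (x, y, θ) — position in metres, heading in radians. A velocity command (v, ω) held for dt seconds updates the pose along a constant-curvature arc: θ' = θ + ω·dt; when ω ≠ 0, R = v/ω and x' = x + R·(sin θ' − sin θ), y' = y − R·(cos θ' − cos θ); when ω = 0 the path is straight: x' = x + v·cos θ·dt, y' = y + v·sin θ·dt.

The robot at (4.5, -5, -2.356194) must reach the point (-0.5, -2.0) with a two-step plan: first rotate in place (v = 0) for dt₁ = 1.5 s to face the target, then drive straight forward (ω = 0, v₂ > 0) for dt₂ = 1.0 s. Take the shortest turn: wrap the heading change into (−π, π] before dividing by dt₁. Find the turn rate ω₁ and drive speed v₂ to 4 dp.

heading to target = atan2(-2−-5, -0.5−4.5) = 2.6012
Δθ = wrap(2.6012 − -2.3562) = -1.3258; ω₁ = Δθ/dt₁ = -0.8839
distance = √((-0.5−4.5)² + (-2−-5)²) = 5.8310; v₂ = distance/dt₂ = 5.8310

ω₁ = -0.8839, v₂ = 5.8310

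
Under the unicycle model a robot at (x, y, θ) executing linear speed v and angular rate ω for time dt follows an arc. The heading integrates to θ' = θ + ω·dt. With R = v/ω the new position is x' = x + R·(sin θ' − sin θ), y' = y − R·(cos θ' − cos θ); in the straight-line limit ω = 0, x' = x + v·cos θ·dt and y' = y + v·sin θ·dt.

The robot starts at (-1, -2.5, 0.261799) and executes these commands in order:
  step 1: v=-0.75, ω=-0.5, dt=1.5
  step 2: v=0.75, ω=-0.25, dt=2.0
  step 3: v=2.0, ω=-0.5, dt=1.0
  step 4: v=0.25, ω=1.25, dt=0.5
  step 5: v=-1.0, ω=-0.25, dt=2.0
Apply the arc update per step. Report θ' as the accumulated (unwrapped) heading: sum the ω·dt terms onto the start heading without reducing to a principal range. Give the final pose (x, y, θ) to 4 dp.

step 1: θ'=-0.4882 (R=1.5000) → pose (-2.0918, -2.3759, -0.4882)
step 2: θ'=-0.9882 (R=-3.0000) → pose (-0.9938, -3.3748, -0.9882)
step 3: θ'=-1.4882 (R=-4.0000) → pose (-0.3476, -5.2456, -1.4882)
step 4: θ'=-0.8632 (R=0.2000) → pose (-0.3002, -5.3591, -0.8632)
step 5: θ'=-1.3632 (R=4.0000) → pose (-1.1746, -3.5835, -1.3632)

(-1.1746, -3.5835, -1.3632)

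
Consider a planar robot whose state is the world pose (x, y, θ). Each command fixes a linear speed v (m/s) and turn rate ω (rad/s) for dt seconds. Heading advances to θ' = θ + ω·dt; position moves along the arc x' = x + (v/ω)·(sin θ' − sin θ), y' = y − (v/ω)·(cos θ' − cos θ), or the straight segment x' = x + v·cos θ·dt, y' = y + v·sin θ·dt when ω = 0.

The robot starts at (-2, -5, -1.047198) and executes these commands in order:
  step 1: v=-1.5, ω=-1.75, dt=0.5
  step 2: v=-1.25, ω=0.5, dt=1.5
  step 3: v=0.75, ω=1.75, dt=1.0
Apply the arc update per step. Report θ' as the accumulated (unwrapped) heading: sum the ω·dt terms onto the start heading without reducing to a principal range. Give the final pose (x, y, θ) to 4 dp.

step 1: θ'=-1.9222 (R=0.8571) → pose (-2.0625, -4.2764, -1.9222)
step 2: θ'=-1.1722 (R=-2.5000) → pose (-2.1057, -2.4455, -1.1722)
step 3: θ'=0.5778 (R=0.4286) → pose (-1.4766, -2.6382, 0.5778)

(-1.4766, -2.6382, 0.5778)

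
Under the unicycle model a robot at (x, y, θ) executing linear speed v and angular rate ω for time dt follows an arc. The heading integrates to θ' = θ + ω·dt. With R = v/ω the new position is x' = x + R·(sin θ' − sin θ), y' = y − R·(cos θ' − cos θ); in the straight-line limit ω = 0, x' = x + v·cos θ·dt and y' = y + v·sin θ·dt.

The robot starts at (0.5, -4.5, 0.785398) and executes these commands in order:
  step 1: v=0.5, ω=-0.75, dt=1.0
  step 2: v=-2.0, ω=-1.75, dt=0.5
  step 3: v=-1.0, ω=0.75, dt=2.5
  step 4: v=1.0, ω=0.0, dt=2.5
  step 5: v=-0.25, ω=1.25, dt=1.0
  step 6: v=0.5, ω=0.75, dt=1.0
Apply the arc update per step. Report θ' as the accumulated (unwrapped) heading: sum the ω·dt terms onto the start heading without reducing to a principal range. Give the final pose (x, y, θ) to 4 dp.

step 1: θ'=0.0354 (R=-0.6667) → pose (0.9478, -4.3052, 0.0354)
step 2: θ'=-0.8396 (R=1.1429) → pose (0.0566, -3.9262, -0.8396)
step 3: θ'=1.0354 (R=-1.3333) → pose (-2.0826, -4.1363, 1.0354)
step 4: θ'=1.0354 (straight) → pose (-0.8072, -1.9861, 1.0354)
step 5: θ'=2.2854 (R=-0.2000) → pose (-0.7862, -2.2192, 2.2854)
step 6: θ'=3.0354 (R=0.6667) → pose (-1.2191, -1.9932, 3.0354)

(-1.2191, -1.9932, 3.0354)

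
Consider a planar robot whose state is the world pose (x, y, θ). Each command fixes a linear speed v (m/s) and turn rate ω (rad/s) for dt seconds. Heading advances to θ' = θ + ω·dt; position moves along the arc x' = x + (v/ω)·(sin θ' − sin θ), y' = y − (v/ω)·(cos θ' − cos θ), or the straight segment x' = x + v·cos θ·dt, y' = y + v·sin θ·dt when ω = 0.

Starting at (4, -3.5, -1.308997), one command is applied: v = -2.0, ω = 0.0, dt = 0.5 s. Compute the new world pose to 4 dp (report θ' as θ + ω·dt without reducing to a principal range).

(3.7412, -2.5341, -1.3090)

θ' = -1.3090 + 0.0·0.5 = -1.3090
ω = 0 → straight: x' = 4 + -2.0·cos(-1.3090)·0.5 = 3.7412
y' = -3.5 + -2.0·sin(-1.3090)·0.5 = -2.5341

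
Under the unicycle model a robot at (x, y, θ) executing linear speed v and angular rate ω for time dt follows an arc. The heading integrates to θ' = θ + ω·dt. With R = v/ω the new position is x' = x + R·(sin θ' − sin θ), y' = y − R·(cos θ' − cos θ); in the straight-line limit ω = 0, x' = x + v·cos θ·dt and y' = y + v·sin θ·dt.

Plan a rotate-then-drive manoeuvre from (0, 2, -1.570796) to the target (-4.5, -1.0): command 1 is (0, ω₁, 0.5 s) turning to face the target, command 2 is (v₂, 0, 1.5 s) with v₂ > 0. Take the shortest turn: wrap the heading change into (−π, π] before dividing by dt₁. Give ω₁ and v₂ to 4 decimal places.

heading to target = atan2(-1−2, -4.5−0) = -2.5536
Δθ = wrap(-2.5536 − -1.5708) = -0.9828; ω₁ = Δθ/dt₁ = -1.9656
distance = √((-4.5−0)² + (-1−2)²) = 5.4083; v₂ = distance/dt₂ = 3.6056

ω₁ = -1.9656, v₂ = 3.6056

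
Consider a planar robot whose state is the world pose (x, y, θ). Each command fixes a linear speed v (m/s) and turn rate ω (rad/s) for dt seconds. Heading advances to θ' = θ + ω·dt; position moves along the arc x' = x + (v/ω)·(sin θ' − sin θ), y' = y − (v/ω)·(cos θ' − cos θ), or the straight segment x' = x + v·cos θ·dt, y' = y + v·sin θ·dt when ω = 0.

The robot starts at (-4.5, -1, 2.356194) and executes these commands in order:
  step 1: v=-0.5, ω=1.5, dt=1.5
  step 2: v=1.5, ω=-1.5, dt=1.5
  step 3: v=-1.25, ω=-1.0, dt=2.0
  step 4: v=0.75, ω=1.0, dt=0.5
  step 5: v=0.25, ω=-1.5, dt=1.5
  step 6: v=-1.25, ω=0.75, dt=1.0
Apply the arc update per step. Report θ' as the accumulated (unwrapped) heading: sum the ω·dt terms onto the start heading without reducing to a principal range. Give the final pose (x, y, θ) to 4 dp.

(-6.1276, -2.2850, -0.6438)

step 1: θ'=4.6062 (R=-0.3333) → pose (-3.9328, -0.7996, 4.6062)
step 2: θ'=2.3562 (R=-1.0000) → pose (-5.6343, -1.4007, 2.3562)
step 3: θ'=0.3562 (R=1.2500) → pose (-6.0823, -3.4562, 0.3562)
step 4: θ'=0.8562 (R=0.7500) → pose (-5.7773, -3.2447, 0.8562)
step 5: θ'=-1.3938 (R=-0.1667) → pose (-5.4874, -3.3246, -1.3938)
step 6: θ'=-0.6438 (R=-1.6667) → pose (-6.1276, -2.2850, -0.6438)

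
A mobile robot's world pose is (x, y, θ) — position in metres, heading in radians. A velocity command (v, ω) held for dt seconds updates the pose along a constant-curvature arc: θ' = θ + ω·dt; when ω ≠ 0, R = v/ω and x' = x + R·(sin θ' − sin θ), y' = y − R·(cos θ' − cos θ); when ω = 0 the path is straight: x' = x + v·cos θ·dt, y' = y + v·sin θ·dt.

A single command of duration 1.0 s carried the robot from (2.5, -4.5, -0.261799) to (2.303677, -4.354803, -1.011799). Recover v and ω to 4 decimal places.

v = -0.2500, ω = -0.7500

Δθ = -1.011799 − -0.261799 = -0.750000
ω = Δθ/dt = -0.750000/1.0 = -0.7500
R = Δx/(sin θ' − sin θ) = 0.3333
v = R·ω = 0.3333·-0.7500 = -0.2500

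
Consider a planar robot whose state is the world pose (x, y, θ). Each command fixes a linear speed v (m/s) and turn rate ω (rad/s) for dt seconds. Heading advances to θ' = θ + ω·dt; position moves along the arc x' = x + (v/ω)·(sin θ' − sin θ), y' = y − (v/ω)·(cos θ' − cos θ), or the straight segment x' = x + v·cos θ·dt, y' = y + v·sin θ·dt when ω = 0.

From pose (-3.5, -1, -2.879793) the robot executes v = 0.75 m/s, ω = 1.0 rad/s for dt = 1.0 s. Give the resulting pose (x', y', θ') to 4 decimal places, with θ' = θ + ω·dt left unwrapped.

θ' = -2.8798 + 1.0·1.0 = -1.8798
R = v/ω = 0.75/1.0 = 0.7500
x' = -3.5 + 0.7500·(sin -1.8798 − sin -2.8798) = -4.0204
y' = -1 − 0.7500·(cos -1.8798 − cos -2.8798) = -1.4964

(-4.0204, -1.4964, -1.8798)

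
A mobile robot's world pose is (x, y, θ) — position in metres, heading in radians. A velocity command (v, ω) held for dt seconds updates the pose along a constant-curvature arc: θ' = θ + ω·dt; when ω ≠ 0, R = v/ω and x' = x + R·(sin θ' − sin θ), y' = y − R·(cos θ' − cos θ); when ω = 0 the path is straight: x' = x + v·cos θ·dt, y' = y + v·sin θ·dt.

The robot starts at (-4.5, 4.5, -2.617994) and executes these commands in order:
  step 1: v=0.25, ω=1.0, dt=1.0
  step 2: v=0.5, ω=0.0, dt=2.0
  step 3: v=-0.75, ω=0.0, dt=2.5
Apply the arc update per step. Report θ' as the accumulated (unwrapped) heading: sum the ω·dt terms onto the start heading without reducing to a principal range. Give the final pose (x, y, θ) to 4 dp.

(-4.5834, 5.1693, -1.6180)

step 1: θ'=-1.6180 (R=0.2500) → pose (-4.6247, 4.2953, -1.6180)
step 2: θ'=-1.6180 (straight) → pose (-4.6719, 3.2964, -1.6180)
step 3: θ'=-1.6180 (straight) → pose (-4.5834, 5.1693, -1.6180)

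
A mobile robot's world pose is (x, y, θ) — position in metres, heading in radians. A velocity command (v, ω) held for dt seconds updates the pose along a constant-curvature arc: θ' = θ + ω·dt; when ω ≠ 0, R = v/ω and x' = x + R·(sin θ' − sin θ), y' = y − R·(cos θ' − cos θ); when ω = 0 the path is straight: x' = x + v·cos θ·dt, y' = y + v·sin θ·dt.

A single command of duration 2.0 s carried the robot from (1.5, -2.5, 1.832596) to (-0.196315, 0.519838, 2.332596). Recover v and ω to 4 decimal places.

Δθ = 2.332596 − 1.832596 = 0.500000
ω = Δθ/dt = 0.500000/2.0 = 0.2500
R = −Δy/(cos θ' − cos θ) = 7.0000
v = R·ω = 7.0000·0.2500 = 1.7500

v = 1.7500, ω = 0.2500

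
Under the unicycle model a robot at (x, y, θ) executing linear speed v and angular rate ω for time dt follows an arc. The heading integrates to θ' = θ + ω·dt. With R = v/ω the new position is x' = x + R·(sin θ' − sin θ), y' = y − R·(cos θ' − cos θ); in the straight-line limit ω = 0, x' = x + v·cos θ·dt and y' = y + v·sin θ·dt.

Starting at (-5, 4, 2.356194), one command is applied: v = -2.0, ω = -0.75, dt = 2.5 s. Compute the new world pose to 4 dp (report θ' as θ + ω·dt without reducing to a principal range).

θ' = 2.3562 + -0.75·2.5 = 0.4812
R = v/ω = -2.0/-0.75 = 2.6667
x' = -5 + 2.6667·(sin 0.4812 − sin 2.3562) = -5.6514
y' = 4 − 2.6667·(cos 0.4812 − cos 2.3562) = -0.2495

(-5.6514, -0.2495, 0.4812)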